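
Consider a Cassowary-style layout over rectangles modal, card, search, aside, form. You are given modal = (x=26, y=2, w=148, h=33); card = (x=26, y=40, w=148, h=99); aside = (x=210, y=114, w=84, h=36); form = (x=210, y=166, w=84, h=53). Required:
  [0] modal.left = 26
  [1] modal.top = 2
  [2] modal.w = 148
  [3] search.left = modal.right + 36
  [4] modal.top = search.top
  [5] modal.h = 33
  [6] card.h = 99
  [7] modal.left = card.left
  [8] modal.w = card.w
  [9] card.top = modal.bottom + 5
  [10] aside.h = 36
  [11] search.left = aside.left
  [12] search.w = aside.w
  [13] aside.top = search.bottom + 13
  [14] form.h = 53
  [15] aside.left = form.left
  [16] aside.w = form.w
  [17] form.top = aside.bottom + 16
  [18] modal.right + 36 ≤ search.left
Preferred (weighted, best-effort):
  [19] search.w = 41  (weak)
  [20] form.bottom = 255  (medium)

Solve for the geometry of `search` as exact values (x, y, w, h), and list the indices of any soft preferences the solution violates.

1. search.x = 210  [search.left = modal.right + 36]
2. search.y = 2  [modal.top = search.top]
3. search.w = 84  [search.w = aside.w]
4. search.h = 99  [aside.top = search.bottom + 13]

search = (x=210, y=2, w=84, h=99)
violated soft preferences: 19, 20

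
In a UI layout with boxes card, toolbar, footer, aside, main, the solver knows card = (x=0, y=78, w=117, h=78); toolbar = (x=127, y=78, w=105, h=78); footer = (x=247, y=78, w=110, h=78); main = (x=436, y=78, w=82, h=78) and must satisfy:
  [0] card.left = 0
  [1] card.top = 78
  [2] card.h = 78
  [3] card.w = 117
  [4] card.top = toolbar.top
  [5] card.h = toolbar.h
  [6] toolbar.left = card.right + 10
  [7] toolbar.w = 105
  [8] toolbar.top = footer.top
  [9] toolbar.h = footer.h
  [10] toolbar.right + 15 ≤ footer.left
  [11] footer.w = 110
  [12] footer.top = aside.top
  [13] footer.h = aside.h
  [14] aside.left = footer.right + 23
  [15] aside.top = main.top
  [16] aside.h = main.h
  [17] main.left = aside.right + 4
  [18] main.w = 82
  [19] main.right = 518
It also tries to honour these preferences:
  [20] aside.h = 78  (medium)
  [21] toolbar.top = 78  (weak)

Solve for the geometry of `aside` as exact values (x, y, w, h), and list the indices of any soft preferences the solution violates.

aside = (x=380, y=78, w=52, h=78)
violated soft preferences: none

1. aside.y = 78  [footer.top = aside.top]
2. aside.h = 78  [footer.h = aside.h]
3. aside.x = 380  [aside.left = footer.right + 23]
4. aside.w = 52  [main.left = aside.right + 4]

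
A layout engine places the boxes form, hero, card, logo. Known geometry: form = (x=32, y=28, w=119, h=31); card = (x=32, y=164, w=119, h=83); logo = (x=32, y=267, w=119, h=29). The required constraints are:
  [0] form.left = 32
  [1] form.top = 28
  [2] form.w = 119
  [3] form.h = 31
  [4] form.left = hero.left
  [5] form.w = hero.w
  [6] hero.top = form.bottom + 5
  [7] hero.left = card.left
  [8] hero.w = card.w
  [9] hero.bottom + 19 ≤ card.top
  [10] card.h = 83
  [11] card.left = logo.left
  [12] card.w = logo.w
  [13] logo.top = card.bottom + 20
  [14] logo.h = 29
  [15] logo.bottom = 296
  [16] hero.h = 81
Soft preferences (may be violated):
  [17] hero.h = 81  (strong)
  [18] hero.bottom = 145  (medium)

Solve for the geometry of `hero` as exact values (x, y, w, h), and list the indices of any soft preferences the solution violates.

1. hero.x = 32  [form.left = hero.left]
2. hero.w = 119  [form.w = hero.w]
3. hero.y = 64  [hero.top = form.bottom + 5]
4. hero.h = 81  [hero.h = 81]

hero = (x=32, y=64, w=119, h=81)
violated soft preferences: none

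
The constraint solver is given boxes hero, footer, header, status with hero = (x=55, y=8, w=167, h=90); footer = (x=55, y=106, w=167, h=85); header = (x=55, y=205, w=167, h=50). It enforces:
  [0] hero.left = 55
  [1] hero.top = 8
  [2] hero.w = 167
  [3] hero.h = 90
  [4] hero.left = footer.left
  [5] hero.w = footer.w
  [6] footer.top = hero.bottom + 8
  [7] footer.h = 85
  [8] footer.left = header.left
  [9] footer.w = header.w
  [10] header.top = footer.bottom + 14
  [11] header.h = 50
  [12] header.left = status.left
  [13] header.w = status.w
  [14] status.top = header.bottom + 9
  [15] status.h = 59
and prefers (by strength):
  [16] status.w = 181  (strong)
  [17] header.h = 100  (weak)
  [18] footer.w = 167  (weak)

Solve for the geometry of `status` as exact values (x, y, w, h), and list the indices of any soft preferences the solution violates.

status = (x=55, y=264, w=167, h=59)
violated soft preferences: 16, 17

1. status.x = 55  [header.left = status.left]
2. status.w = 167  [header.w = status.w]
3. status.y = 264  [status.top = header.bottom + 9]
4. status.h = 59  [status.h = 59]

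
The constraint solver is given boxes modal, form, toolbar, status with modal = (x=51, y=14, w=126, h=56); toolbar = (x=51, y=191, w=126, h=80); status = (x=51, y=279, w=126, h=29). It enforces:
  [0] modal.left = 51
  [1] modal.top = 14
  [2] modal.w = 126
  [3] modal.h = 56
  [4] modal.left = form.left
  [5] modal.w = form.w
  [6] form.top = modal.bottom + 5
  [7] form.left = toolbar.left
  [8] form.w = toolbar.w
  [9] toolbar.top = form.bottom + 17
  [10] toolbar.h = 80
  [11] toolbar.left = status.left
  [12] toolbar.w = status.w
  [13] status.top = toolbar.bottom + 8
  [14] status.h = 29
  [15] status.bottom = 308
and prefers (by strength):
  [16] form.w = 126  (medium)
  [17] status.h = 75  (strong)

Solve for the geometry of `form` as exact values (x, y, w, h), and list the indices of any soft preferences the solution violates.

1. form.x = 51  [modal.left = form.left]
2. form.w = 126  [modal.w = form.w]
3. form.y = 75  [form.top = modal.bottom + 5]
4. form.h = 99  [toolbar.top = form.bottom + 17]

form = (x=51, y=75, w=126, h=99)
violated soft preferences: 17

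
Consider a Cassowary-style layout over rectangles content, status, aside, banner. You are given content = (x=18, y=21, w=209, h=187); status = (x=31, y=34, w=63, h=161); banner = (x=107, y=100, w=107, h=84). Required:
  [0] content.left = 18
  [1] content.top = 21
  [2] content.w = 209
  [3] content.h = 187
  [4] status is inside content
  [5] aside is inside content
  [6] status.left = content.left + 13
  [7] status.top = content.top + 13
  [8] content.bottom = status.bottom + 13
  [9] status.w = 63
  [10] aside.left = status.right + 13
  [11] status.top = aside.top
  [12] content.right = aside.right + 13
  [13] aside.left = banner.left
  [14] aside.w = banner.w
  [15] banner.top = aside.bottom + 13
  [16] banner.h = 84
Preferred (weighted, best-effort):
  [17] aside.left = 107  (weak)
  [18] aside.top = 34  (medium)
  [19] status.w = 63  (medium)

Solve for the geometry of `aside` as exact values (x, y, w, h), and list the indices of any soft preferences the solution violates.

1. aside.x = 107  [aside.left = status.right + 13]
2. aside.y = 34  [status.top = aside.top]
3. aside.w = 107  [content.right = aside.right + 13]
4. aside.h = 53  [banner.top = aside.bottom + 13]

aside = (x=107, y=34, w=107, h=53)
violated soft preferences: none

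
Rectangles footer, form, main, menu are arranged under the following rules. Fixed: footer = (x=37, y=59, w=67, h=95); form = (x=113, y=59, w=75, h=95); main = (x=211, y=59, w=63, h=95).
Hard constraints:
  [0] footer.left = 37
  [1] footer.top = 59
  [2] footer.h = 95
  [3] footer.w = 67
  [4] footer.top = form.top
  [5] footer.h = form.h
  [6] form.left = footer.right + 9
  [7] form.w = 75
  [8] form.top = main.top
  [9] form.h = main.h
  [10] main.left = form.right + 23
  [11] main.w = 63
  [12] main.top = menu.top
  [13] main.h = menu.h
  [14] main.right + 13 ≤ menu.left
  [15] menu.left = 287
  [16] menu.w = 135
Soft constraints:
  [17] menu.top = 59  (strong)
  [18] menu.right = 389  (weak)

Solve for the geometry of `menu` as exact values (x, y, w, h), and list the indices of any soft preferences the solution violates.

menu = (x=287, y=59, w=135, h=95)
violated soft preferences: 18

1. menu.y = 59  [main.top = menu.top]
2. menu.h = 95  [main.h = menu.h]
3. menu.x = 287  [menu.left = 287]
4. menu.w = 135  [menu.w = 135]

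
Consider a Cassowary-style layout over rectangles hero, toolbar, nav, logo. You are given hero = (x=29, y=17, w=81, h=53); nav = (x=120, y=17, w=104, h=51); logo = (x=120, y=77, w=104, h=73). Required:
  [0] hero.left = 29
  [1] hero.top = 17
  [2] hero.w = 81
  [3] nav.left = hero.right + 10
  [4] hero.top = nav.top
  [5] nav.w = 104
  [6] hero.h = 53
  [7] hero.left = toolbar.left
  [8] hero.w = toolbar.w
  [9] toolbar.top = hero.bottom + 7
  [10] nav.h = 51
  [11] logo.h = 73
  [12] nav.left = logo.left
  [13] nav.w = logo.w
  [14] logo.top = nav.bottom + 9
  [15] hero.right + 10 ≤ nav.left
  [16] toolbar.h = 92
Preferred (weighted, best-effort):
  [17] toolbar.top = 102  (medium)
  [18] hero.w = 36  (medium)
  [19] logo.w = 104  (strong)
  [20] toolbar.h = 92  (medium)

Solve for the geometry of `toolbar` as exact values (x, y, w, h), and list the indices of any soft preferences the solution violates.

toolbar = (x=29, y=77, w=81, h=92)
violated soft preferences: 17, 18

1. toolbar.x = 29  [hero.left = toolbar.left]
2. toolbar.w = 81  [hero.w = toolbar.w]
3. toolbar.y = 77  [toolbar.top = hero.bottom + 7]
4. toolbar.h = 92  [toolbar.h = 92]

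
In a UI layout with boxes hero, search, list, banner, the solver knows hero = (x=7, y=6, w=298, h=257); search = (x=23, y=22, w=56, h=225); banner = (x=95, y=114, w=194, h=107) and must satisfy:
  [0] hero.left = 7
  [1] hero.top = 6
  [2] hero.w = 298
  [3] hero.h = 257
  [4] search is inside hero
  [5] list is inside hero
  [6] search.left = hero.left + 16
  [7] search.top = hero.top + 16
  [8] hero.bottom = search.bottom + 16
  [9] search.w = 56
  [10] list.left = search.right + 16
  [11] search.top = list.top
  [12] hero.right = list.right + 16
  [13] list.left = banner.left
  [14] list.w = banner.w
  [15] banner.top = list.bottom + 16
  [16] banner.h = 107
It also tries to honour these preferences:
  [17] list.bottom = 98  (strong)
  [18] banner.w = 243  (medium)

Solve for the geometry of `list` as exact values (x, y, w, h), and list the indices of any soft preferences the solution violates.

1. list.x = 95  [list.left = search.right + 16]
2. list.y = 22  [search.top = list.top]
3. list.w = 194  [hero.right = list.right + 16]
4. list.h = 76  [banner.top = list.bottom + 16]

list = (x=95, y=22, w=194, h=76)
violated soft preferences: 18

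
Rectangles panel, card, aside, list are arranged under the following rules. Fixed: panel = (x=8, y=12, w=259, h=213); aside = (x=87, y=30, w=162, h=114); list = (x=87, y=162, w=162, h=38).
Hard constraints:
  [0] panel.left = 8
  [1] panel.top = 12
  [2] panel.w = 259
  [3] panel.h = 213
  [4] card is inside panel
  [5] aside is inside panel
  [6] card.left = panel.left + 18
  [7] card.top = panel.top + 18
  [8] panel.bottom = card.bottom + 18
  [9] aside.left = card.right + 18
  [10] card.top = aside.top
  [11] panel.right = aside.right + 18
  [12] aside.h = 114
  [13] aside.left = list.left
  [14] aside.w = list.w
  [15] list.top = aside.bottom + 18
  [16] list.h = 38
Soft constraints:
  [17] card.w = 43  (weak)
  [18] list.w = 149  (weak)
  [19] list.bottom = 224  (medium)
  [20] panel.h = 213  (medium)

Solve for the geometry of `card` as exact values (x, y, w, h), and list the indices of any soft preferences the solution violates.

1. card.x = 26  [card.left = panel.left + 18]
2. card.y = 30  [card.top = panel.top + 18]
3. card.h = 177  [panel.bottom = card.bottom + 18]
4. card.w = 43  [aside.left = card.right + 18]

card = (x=26, y=30, w=43, h=177)
violated soft preferences: 18, 19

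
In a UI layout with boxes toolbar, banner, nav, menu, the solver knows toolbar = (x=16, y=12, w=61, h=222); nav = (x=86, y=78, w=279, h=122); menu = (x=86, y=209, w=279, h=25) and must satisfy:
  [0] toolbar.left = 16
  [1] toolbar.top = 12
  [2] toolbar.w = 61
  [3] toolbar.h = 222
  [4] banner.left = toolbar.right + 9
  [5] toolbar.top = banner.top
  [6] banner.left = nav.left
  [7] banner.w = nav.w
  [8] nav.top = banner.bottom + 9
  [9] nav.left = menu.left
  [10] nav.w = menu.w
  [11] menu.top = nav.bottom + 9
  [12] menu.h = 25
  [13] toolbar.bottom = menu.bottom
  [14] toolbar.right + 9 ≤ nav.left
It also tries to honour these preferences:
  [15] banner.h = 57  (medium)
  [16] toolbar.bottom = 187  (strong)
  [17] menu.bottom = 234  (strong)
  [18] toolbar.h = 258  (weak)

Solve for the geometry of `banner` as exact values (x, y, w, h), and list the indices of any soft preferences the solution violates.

banner = (x=86, y=12, w=279, h=57)
violated soft preferences: 16, 18

1. banner.x = 86  [banner.left = toolbar.right + 9]
2. banner.y = 12  [toolbar.top = banner.top]
3. banner.w = 279  [banner.w = nav.w]
4. banner.h = 57  [nav.top = banner.bottom + 9]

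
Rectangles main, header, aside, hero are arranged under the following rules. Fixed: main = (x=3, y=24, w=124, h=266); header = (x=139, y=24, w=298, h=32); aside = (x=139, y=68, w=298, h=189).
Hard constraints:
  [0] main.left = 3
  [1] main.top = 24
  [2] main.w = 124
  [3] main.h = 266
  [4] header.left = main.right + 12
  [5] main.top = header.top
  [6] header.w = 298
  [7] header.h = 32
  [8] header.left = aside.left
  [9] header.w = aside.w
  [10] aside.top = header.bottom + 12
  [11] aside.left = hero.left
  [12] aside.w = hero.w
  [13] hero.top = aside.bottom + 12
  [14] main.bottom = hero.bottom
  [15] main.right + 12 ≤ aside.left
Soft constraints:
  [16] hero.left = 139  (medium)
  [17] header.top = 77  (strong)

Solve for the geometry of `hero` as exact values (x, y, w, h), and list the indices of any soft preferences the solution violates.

hero = (x=139, y=269, w=298, h=21)
violated soft preferences: 17

1. hero.x = 139  [aside.left = hero.left]
2. hero.w = 298  [aside.w = hero.w]
3. hero.y = 269  [hero.top = aside.bottom + 12]
4. hero.h = 21  [main.bottom = hero.bottom]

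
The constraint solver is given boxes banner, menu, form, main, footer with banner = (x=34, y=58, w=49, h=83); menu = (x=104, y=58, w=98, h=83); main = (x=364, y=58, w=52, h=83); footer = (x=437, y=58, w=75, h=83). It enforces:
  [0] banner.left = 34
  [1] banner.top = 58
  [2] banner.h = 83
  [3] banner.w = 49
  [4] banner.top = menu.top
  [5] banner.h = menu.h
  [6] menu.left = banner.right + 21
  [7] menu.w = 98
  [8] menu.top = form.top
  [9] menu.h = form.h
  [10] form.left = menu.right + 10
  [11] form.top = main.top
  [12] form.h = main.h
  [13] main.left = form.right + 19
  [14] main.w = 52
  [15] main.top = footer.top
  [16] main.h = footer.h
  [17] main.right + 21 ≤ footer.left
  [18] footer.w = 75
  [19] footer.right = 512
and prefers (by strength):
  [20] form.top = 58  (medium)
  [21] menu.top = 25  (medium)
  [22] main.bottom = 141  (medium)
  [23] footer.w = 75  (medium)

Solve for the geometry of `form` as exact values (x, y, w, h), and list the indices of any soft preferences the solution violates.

form = (x=212, y=58, w=133, h=83)
violated soft preferences: 21

1. form.y = 58  [menu.top = form.top]
2. form.h = 83  [menu.h = form.h]
3. form.x = 212  [form.left = menu.right + 10]
4. form.w = 133  [main.left = form.right + 19]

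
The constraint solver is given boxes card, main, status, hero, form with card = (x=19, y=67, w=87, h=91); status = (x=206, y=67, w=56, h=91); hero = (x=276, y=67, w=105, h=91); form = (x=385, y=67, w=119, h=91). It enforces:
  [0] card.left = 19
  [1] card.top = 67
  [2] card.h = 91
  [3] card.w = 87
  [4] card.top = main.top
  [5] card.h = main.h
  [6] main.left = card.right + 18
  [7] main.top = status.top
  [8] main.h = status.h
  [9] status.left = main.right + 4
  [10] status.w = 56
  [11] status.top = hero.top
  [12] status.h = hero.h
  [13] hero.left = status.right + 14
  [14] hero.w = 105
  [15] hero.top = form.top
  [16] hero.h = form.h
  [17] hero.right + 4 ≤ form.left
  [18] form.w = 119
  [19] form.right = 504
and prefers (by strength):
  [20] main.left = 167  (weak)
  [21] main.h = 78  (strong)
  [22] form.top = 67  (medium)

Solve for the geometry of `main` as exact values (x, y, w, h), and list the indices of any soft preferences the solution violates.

1. main.y = 67  [card.top = main.top]
2. main.h = 91  [card.h = main.h]
3. main.x = 124  [main.left = card.right + 18]
4. main.w = 78  [status.left = main.right + 4]

main = (x=124, y=67, w=78, h=91)
violated soft preferences: 20, 21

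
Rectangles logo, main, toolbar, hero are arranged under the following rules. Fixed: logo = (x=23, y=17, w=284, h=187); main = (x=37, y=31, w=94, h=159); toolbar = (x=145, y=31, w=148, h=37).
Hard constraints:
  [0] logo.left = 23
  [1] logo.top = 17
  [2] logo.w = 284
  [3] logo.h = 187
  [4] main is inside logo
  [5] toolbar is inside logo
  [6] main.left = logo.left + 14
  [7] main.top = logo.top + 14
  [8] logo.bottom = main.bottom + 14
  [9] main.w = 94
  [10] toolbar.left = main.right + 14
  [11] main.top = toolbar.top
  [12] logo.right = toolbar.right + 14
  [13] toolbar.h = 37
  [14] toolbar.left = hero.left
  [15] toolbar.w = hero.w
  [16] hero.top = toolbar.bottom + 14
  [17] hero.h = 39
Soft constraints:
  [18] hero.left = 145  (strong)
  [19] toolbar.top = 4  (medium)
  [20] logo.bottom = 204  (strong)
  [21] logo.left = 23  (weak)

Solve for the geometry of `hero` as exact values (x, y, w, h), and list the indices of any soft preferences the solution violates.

1. hero.x = 145  [toolbar.left = hero.left]
2. hero.w = 148  [toolbar.w = hero.w]
3. hero.y = 82  [hero.top = toolbar.bottom + 14]
4. hero.h = 39  [hero.h = 39]

hero = (x=145, y=82, w=148, h=39)
violated soft preferences: 19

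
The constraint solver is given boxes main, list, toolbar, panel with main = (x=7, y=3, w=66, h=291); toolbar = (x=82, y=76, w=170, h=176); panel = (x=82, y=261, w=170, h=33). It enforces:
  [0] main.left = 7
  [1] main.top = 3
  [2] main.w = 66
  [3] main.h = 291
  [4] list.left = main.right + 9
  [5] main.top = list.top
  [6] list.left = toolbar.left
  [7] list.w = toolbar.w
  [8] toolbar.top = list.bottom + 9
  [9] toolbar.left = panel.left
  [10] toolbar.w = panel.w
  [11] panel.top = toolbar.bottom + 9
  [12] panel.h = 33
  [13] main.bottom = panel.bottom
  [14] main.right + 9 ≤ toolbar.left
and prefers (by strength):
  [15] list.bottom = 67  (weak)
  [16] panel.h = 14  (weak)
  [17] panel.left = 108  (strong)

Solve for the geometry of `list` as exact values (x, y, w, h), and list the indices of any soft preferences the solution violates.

1. list.x = 82  [list.left = main.right + 9]
2. list.y = 3  [main.top = list.top]
3. list.w = 170  [list.w = toolbar.w]
4. list.h = 64  [toolbar.top = list.bottom + 9]

list = (x=82, y=3, w=170, h=64)
violated soft preferences: 16, 17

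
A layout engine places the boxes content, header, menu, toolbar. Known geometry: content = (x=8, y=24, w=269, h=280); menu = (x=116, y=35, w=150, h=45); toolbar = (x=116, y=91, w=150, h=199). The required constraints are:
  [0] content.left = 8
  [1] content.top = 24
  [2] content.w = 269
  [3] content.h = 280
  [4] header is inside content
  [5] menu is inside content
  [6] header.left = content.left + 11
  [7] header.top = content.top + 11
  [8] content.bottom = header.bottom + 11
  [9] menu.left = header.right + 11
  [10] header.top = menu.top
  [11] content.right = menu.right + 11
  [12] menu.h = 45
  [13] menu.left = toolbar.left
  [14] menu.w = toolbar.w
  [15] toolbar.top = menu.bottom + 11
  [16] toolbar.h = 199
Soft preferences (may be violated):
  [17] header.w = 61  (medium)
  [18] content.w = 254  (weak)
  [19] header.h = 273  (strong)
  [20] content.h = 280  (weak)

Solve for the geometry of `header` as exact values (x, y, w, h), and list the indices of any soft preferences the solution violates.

header = (x=19, y=35, w=86, h=258)
violated soft preferences: 17, 18, 19

1. header.x = 19  [header.left = content.left + 11]
2. header.y = 35  [header.top = content.top + 11]
3. header.h = 258  [content.bottom = header.bottom + 11]
4. header.w = 86  [menu.left = header.right + 11]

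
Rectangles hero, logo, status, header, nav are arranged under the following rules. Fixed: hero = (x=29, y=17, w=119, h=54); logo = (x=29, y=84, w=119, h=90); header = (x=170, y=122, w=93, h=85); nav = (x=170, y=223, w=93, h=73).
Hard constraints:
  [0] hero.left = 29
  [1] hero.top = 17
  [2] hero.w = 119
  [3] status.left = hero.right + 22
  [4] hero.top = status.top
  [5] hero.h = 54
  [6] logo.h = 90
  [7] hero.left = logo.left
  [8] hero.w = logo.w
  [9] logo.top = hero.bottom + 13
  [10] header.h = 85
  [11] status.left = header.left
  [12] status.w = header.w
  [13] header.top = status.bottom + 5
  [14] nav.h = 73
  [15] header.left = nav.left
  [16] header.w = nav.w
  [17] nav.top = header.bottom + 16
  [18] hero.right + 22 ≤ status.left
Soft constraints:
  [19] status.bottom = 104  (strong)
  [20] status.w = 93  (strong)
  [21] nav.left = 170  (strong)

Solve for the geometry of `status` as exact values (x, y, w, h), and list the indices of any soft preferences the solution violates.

1. status.x = 170  [status.left = hero.right + 22]
2. status.y = 17  [hero.top = status.top]
3. status.w = 93  [status.w = header.w]
4. status.h = 100  [header.top = status.bottom + 5]

status = (x=170, y=17, w=93, h=100)
violated soft preferences: 19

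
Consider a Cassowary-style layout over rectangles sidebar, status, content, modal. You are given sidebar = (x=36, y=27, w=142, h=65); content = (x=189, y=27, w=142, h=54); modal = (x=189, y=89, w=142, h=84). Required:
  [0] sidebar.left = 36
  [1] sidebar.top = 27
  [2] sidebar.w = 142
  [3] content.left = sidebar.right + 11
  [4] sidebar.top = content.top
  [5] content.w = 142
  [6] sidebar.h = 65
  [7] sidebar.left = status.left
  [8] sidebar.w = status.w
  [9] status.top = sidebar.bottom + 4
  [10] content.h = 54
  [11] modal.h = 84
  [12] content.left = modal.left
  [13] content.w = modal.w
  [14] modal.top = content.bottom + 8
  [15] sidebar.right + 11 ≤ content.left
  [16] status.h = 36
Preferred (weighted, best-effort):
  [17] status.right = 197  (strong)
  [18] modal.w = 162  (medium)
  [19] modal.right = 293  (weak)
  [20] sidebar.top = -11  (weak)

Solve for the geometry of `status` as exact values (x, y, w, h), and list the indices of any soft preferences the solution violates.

1. status.x = 36  [sidebar.left = status.left]
2. status.w = 142  [sidebar.w = status.w]
3. status.y = 96  [status.top = sidebar.bottom + 4]
4. status.h = 36  [status.h = 36]

status = (x=36, y=96, w=142, h=36)
violated soft preferences: 17, 18, 19, 20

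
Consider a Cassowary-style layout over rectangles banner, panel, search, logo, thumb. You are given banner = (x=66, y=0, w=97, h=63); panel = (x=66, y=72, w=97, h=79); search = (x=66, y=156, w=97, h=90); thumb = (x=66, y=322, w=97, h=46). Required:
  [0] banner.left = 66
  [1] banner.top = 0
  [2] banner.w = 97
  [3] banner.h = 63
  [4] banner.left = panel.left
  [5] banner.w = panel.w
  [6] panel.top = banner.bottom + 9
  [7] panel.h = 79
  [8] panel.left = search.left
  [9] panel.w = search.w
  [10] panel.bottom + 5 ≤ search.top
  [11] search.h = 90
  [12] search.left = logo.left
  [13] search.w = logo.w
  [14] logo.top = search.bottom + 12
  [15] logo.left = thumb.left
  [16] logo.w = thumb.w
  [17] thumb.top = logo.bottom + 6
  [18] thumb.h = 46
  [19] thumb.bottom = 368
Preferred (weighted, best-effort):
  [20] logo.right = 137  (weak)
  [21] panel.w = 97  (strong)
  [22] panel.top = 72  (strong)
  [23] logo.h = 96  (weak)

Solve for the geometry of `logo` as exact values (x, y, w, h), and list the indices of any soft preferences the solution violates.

logo = (x=66, y=258, w=97, h=58)
violated soft preferences: 20, 23

1. logo.x = 66  [search.left = logo.left]
2. logo.w = 97  [search.w = logo.w]
3. logo.y = 258  [logo.top = search.bottom + 12]
4. logo.h = 58  [thumb.top = logo.bottom + 6]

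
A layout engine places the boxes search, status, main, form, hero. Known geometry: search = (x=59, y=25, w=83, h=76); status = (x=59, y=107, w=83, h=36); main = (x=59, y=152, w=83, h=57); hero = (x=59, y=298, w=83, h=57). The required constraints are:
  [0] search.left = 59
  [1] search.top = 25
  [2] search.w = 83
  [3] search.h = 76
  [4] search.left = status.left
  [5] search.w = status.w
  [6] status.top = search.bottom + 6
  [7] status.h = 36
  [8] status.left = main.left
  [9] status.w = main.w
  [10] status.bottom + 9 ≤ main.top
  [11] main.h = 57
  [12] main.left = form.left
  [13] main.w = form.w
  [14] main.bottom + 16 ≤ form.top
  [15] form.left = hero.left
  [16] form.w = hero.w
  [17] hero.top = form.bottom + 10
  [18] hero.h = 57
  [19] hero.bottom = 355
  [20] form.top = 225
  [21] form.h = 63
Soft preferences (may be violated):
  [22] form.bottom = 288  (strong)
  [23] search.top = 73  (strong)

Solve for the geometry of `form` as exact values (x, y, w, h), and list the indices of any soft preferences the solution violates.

form = (x=59, y=225, w=83, h=63)
violated soft preferences: 23

1. form.x = 59  [main.left = form.left]
2. form.w = 83  [main.w = form.w]
3. form.y = 225  [form.top = 225]
4. form.h = 63  [form.h = 63]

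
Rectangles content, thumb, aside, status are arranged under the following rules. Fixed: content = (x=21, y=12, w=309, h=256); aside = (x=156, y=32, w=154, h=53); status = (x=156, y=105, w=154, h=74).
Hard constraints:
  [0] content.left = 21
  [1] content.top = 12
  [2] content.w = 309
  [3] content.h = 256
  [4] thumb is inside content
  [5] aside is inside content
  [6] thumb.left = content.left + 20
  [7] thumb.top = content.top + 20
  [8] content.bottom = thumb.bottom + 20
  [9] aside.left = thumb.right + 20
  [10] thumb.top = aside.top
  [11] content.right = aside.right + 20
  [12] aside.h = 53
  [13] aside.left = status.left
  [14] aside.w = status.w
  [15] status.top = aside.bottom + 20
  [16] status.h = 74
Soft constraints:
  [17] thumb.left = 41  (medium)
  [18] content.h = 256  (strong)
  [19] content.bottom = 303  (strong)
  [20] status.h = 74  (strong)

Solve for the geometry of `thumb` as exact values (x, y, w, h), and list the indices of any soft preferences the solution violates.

1. thumb.x = 41  [thumb.left = content.left + 20]
2. thumb.y = 32  [thumb.top = content.top + 20]
3. thumb.h = 216  [content.bottom = thumb.bottom + 20]
4. thumb.w = 95  [aside.left = thumb.right + 20]

thumb = (x=41, y=32, w=95, h=216)
violated soft preferences: 19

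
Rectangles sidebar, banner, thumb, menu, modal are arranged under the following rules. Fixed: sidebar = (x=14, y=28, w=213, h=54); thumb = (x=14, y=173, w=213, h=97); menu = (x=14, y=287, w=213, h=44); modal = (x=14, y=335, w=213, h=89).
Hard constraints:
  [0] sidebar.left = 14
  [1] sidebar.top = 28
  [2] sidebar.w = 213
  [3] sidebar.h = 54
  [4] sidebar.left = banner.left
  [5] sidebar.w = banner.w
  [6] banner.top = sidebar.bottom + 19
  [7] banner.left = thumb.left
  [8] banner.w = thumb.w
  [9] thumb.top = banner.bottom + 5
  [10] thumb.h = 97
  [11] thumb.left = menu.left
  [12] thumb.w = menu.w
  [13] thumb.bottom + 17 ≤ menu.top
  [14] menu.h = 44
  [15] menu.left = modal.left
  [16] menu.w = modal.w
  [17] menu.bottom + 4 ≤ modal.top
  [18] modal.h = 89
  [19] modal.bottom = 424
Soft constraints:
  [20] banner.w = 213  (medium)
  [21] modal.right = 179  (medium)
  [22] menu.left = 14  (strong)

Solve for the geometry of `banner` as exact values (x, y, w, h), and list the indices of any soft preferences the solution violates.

1. banner.x = 14  [sidebar.left = banner.left]
2. banner.w = 213  [sidebar.w = banner.w]
3. banner.y = 101  [banner.top = sidebar.bottom + 19]
4. banner.h = 67  [thumb.top = banner.bottom + 5]

banner = (x=14, y=101, w=213, h=67)
violated soft preferences: 21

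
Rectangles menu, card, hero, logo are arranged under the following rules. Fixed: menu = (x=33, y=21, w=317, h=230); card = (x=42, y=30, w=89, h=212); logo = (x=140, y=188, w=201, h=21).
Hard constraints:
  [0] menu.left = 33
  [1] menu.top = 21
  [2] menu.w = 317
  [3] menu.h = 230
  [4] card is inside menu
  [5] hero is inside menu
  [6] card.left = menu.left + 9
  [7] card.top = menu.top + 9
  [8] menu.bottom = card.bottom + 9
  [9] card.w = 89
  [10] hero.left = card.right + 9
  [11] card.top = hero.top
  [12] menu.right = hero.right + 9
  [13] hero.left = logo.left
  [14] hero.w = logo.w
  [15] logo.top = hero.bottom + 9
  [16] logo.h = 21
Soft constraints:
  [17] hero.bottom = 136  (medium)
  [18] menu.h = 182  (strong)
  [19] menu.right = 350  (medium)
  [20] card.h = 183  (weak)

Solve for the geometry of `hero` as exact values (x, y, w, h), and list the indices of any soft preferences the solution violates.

hero = (x=140, y=30, w=201, h=149)
violated soft preferences: 17, 18, 20

1. hero.x = 140  [hero.left = card.right + 9]
2. hero.y = 30  [card.top = hero.top]
3. hero.w = 201  [menu.right = hero.right + 9]
4. hero.h = 149  [logo.top = hero.bottom + 9]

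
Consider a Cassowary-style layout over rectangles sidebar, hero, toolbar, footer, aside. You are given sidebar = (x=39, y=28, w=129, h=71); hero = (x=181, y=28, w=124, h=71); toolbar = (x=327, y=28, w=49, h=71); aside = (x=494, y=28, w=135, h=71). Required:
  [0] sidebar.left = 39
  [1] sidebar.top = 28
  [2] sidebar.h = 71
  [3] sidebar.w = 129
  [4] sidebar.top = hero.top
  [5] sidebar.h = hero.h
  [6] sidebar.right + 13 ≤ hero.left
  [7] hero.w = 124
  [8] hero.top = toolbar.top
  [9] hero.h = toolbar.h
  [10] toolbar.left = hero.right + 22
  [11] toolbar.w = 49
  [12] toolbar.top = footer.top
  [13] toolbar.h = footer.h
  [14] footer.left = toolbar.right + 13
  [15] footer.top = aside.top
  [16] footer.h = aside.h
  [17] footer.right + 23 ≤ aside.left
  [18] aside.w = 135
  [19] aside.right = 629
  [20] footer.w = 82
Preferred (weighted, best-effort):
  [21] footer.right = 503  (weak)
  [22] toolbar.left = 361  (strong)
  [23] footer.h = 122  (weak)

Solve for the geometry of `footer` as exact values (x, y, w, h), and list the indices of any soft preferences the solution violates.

footer = (x=389, y=28, w=82, h=71)
violated soft preferences: 21, 22, 23

1. footer.y = 28  [toolbar.top = footer.top]
2. footer.h = 71  [toolbar.h = footer.h]
3. footer.x = 389  [footer.left = toolbar.right + 13]
4. footer.w = 82  [footer.w = 82]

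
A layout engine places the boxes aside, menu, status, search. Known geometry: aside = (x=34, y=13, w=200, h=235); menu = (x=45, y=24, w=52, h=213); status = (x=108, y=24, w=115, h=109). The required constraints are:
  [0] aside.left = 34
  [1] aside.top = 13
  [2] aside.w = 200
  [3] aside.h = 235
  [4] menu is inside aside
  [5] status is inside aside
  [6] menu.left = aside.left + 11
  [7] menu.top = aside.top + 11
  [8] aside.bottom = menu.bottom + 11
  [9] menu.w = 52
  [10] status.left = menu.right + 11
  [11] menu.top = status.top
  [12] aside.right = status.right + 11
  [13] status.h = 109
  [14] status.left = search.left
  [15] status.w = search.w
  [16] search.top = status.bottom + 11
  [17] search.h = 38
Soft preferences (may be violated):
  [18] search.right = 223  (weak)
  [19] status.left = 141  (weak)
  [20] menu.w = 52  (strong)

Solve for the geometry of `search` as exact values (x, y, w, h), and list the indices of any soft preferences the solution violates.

search = (x=108, y=144, w=115, h=38)
violated soft preferences: 19

1. search.x = 108  [status.left = search.left]
2. search.w = 115  [status.w = search.w]
3. search.y = 144  [search.top = status.bottom + 11]
4. search.h = 38  [search.h = 38]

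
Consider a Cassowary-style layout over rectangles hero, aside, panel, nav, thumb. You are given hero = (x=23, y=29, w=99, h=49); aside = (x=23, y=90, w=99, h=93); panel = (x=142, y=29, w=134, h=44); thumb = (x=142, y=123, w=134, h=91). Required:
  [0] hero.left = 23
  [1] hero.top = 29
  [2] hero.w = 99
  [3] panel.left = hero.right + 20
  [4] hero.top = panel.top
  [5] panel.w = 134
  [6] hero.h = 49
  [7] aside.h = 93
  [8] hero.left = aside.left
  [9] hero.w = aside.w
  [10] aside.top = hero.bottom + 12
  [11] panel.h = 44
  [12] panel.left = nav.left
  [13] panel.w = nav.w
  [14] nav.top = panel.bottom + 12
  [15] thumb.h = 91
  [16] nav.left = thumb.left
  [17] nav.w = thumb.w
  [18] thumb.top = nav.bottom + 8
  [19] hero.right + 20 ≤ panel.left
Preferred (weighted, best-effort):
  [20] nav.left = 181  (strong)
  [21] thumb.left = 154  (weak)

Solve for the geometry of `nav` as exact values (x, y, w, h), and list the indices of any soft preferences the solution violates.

1. nav.x = 142  [panel.left = nav.left]
2. nav.w = 134  [panel.w = nav.w]
3. nav.y = 85  [nav.top = panel.bottom + 12]
4. nav.h = 30  [thumb.top = nav.bottom + 8]

nav = (x=142, y=85, w=134, h=30)
violated soft preferences: 20, 21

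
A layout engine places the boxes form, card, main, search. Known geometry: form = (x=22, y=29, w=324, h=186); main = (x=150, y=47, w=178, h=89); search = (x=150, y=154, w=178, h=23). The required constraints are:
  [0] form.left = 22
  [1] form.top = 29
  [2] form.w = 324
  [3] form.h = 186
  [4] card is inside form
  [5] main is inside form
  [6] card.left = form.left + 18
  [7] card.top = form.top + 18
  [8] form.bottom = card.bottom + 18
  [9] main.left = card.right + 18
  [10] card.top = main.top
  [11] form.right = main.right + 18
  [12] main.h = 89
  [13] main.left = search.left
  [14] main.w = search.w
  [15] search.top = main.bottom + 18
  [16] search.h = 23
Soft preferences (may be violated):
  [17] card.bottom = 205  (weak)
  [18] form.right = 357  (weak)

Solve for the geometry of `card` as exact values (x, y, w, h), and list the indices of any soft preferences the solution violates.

card = (x=40, y=47, w=92, h=150)
violated soft preferences: 17, 18

1. card.x = 40  [card.left = form.left + 18]
2. card.y = 47  [card.top = form.top + 18]
3. card.h = 150  [form.bottom = card.bottom + 18]
4. card.w = 92  [main.left = card.right + 18]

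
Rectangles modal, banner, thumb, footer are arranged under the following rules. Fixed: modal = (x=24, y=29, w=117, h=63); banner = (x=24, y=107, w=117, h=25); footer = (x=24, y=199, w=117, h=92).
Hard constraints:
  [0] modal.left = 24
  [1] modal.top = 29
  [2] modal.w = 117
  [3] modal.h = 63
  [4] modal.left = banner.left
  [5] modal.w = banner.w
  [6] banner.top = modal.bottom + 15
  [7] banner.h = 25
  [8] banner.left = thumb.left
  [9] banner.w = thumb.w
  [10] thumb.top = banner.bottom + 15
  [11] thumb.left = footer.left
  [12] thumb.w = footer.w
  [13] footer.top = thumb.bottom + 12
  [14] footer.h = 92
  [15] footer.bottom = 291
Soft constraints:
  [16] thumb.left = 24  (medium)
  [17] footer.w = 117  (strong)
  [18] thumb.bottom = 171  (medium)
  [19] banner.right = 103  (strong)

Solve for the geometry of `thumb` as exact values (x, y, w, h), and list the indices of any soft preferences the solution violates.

1. thumb.x = 24  [banner.left = thumb.left]
2. thumb.w = 117  [banner.w = thumb.w]
3. thumb.y = 147  [thumb.top = banner.bottom + 15]
4. thumb.h = 40  [footer.top = thumb.bottom + 12]

thumb = (x=24, y=147, w=117, h=40)
violated soft preferences: 18, 19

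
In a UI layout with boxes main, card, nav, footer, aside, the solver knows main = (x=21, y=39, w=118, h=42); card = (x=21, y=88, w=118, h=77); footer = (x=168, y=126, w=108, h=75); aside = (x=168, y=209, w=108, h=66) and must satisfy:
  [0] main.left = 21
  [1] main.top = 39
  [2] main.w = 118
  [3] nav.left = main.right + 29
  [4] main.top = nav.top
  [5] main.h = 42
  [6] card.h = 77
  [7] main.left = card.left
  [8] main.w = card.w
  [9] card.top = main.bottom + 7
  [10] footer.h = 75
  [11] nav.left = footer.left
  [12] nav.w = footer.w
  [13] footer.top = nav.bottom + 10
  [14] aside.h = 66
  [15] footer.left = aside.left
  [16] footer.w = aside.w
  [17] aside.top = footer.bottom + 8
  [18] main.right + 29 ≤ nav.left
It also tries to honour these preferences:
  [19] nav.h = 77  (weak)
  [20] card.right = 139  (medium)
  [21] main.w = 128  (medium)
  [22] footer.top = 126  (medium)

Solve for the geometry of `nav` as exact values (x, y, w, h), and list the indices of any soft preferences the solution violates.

1. nav.x = 168  [nav.left = main.right + 29]
2. nav.y = 39  [main.top = nav.top]
3. nav.w = 108  [nav.w = footer.w]
4. nav.h = 77  [footer.top = nav.bottom + 10]

nav = (x=168, y=39, w=108, h=77)
violated soft preferences: 21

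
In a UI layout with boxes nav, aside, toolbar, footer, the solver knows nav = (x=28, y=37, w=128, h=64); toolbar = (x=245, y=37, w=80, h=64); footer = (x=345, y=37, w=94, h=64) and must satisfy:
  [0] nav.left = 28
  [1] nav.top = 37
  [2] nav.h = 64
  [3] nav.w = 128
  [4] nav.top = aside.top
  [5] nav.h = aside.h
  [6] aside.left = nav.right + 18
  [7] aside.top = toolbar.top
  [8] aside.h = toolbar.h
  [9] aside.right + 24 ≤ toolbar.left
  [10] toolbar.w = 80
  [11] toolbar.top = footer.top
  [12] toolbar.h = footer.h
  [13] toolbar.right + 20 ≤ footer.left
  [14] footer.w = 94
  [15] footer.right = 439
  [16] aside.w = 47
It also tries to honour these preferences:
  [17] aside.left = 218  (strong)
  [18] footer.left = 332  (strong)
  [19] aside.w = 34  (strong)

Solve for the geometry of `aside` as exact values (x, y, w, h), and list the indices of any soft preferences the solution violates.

1. aside.y = 37  [nav.top = aside.top]
2. aside.h = 64  [nav.h = aside.h]
3. aside.x = 174  [aside.left = nav.right + 18]
4. aside.w = 47  [aside.w = 47]

aside = (x=174, y=37, w=47, h=64)
violated soft preferences: 17, 18, 19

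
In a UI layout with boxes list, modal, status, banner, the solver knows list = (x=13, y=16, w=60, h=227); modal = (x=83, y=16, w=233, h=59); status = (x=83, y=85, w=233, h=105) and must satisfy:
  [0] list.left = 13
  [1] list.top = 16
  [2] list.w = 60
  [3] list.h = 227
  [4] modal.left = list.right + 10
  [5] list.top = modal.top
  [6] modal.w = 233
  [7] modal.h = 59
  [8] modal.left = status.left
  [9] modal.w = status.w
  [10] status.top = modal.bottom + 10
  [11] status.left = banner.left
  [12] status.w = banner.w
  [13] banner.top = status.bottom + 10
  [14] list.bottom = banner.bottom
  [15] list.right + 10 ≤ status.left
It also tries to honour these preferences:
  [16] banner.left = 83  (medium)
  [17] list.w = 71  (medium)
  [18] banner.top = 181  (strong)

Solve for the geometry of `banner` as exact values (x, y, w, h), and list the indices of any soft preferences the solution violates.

banner = (x=83, y=200, w=233, h=43)
violated soft preferences: 17, 18

1. banner.x = 83  [status.left = banner.left]
2. banner.w = 233  [status.w = banner.w]
3. banner.y = 200  [banner.top = status.bottom + 10]
4. banner.h = 43  [list.bottom = banner.bottom]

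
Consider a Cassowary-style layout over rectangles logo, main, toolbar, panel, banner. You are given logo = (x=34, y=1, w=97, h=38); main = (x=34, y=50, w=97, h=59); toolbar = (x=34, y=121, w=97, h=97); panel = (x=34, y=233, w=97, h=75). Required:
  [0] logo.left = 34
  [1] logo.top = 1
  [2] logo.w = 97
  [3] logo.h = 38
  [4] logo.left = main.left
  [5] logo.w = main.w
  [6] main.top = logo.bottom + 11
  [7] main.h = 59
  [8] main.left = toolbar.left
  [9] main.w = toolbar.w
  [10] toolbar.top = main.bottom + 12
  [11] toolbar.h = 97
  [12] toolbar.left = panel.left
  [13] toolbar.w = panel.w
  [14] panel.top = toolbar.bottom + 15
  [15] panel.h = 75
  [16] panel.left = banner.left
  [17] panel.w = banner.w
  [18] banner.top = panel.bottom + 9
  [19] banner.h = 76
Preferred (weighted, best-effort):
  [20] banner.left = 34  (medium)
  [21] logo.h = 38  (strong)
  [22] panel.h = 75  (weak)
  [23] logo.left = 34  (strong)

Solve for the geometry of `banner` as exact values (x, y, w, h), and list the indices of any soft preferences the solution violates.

1. banner.x = 34  [panel.left = banner.left]
2. banner.w = 97  [panel.w = banner.w]
3. banner.y = 317  [banner.top = panel.bottom + 9]
4. banner.h = 76  [banner.h = 76]

banner = (x=34, y=317, w=97, h=76)
violated soft preferences: none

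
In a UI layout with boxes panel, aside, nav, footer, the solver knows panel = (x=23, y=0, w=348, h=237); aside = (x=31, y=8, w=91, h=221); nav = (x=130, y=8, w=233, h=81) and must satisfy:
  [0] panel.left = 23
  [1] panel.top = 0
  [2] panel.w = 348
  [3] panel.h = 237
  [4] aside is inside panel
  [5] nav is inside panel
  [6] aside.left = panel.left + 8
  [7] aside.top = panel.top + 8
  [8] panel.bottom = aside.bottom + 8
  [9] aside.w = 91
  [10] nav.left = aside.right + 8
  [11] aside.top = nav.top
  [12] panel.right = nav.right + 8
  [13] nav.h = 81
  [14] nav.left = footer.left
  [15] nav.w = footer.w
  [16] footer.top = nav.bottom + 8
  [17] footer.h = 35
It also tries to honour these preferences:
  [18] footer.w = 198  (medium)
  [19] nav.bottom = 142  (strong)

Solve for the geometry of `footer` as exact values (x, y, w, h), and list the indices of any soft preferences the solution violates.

1. footer.x = 130  [nav.left = footer.left]
2. footer.w = 233  [nav.w = footer.w]
3. footer.y = 97  [footer.top = nav.bottom + 8]
4. footer.h = 35  [footer.h = 35]

footer = (x=130, y=97, w=233, h=35)
violated soft preferences: 18, 19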